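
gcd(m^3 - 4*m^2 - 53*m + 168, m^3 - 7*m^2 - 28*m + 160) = m - 8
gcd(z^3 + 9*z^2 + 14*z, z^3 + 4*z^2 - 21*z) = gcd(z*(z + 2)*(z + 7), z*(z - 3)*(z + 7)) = z^2 + 7*z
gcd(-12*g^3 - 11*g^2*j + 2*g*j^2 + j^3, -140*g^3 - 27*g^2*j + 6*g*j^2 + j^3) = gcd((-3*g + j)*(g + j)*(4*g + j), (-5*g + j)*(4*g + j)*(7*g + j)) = 4*g + j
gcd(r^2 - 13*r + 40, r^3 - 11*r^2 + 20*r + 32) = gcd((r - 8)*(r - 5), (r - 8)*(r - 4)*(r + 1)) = r - 8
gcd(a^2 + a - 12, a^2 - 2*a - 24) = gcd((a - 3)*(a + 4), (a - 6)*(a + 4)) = a + 4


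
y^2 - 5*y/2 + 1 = (y - 2)*(y - 1/2)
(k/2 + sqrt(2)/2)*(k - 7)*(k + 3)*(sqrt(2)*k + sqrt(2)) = sqrt(2)*k^4/2 - 3*sqrt(2)*k^3/2 + k^3 - 25*sqrt(2)*k^2/2 - 3*k^2 - 25*k - 21*sqrt(2)*k/2 - 21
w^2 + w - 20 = (w - 4)*(w + 5)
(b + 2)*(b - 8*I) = b^2 + 2*b - 8*I*b - 16*I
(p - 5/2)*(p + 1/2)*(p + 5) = p^3 + 3*p^2 - 45*p/4 - 25/4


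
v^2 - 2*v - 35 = (v - 7)*(v + 5)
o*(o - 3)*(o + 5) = o^3 + 2*o^2 - 15*o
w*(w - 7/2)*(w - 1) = w^3 - 9*w^2/2 + 7*w/2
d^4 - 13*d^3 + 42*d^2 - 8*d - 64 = (d - 8)*(d - 4)*(d - 2)*(d + 1)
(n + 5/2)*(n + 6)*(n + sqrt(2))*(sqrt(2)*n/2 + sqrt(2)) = sqrt(2)*n^4/2 + n^3 + 21*sqrt(2)*n^3/4 + 21*n^2/2 + 16*sqrt(2)*n^2 + 15*sqrt(2)*n + 32*n + 30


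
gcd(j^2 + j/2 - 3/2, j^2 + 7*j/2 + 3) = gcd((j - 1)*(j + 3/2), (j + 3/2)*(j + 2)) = j + 3/2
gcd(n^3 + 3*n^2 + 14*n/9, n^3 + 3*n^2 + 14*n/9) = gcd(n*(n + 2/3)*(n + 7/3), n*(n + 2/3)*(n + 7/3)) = n^3 + 3*n^2 + 14*n/9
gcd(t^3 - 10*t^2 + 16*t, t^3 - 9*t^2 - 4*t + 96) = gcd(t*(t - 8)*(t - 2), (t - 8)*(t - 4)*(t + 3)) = t - 8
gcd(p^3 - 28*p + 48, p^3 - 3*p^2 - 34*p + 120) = p^2 + 2*p - 24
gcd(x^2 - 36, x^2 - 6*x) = x - 6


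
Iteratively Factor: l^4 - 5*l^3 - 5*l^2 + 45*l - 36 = (l - 4)*(l^3 - l^2 - 9*l + 9) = (l - 4)*(l + 3)*(l^2 - 4*l + 3) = (l - 4)*(l - 1)*(l + 3)*(l - 3)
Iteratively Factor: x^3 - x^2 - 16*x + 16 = (x - 4)*(x^2 + 3*x - 4) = (x - 4)*(x - 1)*(x + 4)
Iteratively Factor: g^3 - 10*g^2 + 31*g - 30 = (g - 5)*(g^2 - 5*g + 6) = (g - 5)*(g - 2)*(g - 3)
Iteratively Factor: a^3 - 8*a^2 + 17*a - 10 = (a - 5)*(a^2 - 3*a + 2) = (a - 5)*(a - 2)*(a - 1)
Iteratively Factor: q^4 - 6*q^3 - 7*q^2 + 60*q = (q + 3)*(q^3 - 9*q^2 + 20*q) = (q - 4)*(q + 3)*(q^2 - 5*q) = q*(q - 4)*(q + 3)*(q - 5)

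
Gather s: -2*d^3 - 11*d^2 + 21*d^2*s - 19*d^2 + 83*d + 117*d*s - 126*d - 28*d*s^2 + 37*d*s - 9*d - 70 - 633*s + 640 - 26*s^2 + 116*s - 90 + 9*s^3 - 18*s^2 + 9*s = -2*d^3 - 30*d^2 - 52*d + 9*s^3 + s^2*(-28*d - 44) + s*(21*d^2 + 154*d - 508) + 480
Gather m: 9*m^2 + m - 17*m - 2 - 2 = 9*m^2 - 16*m - 4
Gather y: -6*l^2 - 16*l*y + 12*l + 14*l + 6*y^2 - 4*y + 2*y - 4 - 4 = -6*l^2 + 26*l + 6*y^2 + y*(-16*l - 2) - 8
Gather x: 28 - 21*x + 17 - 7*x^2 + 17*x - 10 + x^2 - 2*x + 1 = -6*x^2 - 6*x + 36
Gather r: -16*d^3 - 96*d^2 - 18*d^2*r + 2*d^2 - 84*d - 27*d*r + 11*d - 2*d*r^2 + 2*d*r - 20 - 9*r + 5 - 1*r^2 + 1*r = -16*d^3 - 94*d^2 - 73*d + r^2*(-2*d - 1) + r*(-18*d^2 - 25*d - 8) - 15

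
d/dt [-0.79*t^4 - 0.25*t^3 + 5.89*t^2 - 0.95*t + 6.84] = -3.16*t^3 - 0.75*t^2 + 11.78*t - 0.95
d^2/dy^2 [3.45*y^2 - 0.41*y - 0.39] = 6.90000000000000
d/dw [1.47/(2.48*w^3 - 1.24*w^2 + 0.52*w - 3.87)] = (-10.9368*w^2 + 3.6456*w - 0.7644)/(2.48*w^3 - 1.24*w^2 + 0.52*w - 3.87)^2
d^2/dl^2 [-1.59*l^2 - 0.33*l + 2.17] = -3.18000000000000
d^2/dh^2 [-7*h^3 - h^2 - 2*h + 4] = -42*h - 2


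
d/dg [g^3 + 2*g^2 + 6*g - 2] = 3*g^2 + 4*g + 6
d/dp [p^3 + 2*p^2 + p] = 3*p^2 + 4*p + 1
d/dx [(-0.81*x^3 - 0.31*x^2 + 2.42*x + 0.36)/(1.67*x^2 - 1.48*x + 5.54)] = (-1.3527*x^4 + 2.3976*x^3 - 17.0448*x^2 - 4.6372*x + 13.9396)/(2.7889*x^4 - 4.9432*x^3 + 20.694*x^2 - 16.3984*x + 30.6916)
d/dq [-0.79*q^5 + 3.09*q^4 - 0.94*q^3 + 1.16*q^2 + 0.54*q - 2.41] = -3.95*q^4 + 12.36*q^3 - 2.82*q^2 + 2.32*q + 0.54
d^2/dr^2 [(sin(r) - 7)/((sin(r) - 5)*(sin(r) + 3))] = (-sin(r)^5 + 26*sin(r)^4 - 130*sin(r)^3 + 436*sin(r)^2 - 261*sin(r) - 326)/((sin(r) - 5)^3*(sin(r) + 3)^3)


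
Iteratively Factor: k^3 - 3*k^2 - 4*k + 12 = (k + 2)*(k^2 - 5*k + 6) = (k - 3)*(k + 2)*(k - 2)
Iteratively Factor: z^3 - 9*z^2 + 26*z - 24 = (z - 3)*(z^2 - 6*z + 8) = (z - 4)*(z - 3)*(z - 2)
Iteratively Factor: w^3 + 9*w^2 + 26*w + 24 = (w + 2)*(w^2 + 7*w + 12) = (w + 2)*(w + 4)*(w + 3)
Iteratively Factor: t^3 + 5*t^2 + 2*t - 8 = (t - 1)*(t^2 + 6*t + 8) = (t - 1)*(t + 2)*(t + 4)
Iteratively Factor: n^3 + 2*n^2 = (n + 2)*(n^2) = n*(n + 2)*(n)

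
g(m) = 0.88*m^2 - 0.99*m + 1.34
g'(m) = 1.76*m - 0.99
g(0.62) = 1.06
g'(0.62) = 0.10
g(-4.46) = 23.26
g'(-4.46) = -8.84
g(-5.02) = 28.49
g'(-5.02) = -9.83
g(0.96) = 1.20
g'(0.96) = 0.70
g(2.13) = 3.22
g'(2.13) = 2.76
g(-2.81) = 11.07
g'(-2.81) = -5.94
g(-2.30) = 8.27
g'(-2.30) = -5.04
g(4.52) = 14.84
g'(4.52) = 6.97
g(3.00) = 6.29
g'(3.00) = 4.29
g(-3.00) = 12.23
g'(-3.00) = -6.27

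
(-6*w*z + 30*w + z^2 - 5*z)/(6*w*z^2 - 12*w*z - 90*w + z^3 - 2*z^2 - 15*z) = (-6*w + z)/(6*w*z + 18*w + z^2 + 3*z)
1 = 1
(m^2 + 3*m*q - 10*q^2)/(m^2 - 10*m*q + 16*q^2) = (-m - 5*q)/(-m + 8*q)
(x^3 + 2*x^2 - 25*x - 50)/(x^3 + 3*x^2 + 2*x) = (x^2 - 25)/(x*(x + 1))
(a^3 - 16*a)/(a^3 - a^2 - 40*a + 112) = a*(a + 4)/(a^2 + 3*a - 28)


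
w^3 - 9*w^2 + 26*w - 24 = (w - 4)*(w - 3)*(w - 2)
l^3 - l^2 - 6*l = l*(l - 3)*(l + 2)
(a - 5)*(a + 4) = a^2 - a - 20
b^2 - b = b*(b - 1)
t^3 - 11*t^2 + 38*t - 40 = (t - 5)*(t - 4)*(t - 2)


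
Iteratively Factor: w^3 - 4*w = (w)*(w^2 - 4) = w*(w + 2)*(w - 2)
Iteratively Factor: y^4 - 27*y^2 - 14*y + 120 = (y - 5)*(y^3 + 5*y^2 - 2*y - 24) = (y - 5)*(y - 2)*(y^2 + 7*y + 12) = (y - 5)*(y - 2)*(y + 4)*(y + 3)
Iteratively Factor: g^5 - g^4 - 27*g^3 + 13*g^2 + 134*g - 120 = (g + 3)*(g^4 - 4*g^3 - 15*g^2 + 58*g - 40) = (g - 2)*(g + 3)*(g^3 - 2*g^2 - 19*g + 20) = (g - 2)*(g + 3)*(g + 4)*(g^2 - 6*g + 5) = (g - 5)*(g - 2)*(g + 3)*(g + 4)*(g - 1)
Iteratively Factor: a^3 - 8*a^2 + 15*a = (a)*(a^2 - 8*a + 15) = a*(a - 3)*(a - 5)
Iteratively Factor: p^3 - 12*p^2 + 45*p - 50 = (p - 5)*(p^2 - 7*p + 10) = (p - 5)*(p - 2)*(p - 5)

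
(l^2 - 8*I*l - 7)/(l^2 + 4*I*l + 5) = (l - 7*I)/(l + 5*I)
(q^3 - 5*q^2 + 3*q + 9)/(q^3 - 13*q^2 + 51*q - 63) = (q + 1)/(q - 7)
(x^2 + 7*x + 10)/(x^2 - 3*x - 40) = (x + 2)/(x - 8)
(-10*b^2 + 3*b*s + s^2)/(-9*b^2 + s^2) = (10*b^2 - 3*b*s - s^2)/(9*b^2 - s^2)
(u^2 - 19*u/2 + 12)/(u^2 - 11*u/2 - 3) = (-2*u^2 + 19*u - 24)/(-2*u^2 + 11*u + 6)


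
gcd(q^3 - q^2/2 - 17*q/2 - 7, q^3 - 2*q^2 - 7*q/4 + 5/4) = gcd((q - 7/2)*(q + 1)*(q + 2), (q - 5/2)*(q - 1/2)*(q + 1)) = q + 1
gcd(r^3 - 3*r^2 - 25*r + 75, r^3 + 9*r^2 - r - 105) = r^2 + 2*r - 15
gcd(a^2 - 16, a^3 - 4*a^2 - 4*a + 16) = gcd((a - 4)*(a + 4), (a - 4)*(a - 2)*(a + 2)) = a - 4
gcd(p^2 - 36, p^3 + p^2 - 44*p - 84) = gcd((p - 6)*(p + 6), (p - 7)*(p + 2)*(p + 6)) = p + 6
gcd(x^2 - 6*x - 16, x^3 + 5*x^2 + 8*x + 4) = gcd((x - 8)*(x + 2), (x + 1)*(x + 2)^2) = x + 2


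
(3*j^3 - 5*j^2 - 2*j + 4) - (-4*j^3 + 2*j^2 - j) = 7*j^3 - 7*j^2 - j + 4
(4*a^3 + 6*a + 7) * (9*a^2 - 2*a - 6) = 36*a^5 - 8*a^4 + 30*a^3 + 51*a^2 - 50*a - 42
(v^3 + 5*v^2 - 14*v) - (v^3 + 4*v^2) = v^2 - 14*v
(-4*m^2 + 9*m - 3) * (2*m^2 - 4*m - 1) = -8*m^4 + 34*m^3 - 38*m^2 + 3*m + 3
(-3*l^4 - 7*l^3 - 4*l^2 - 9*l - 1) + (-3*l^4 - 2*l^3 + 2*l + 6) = -6*l^4 - 9*l^3 - 4*l^2 - 7*l + 5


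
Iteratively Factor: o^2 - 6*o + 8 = (o - 4)*(o - 2)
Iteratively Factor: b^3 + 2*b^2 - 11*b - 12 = (b - 3)*(b^2 + 5*b + 4) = (b - 3)*(b + 1)*(b + 4)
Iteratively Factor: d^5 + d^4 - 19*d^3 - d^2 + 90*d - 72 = (d - 1)*(d^4 + 2*d^3 - 17*d^2 - 18*d + 72) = (d - 3)*(d - 1)*(d^3 + 5*d^2 - 2*d - 24) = (d - 3)*(d - 1)*(d + 4)*(d^2 + d - 6) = (d - 3)*(d - 2)*(d - 1)*(d + 4)*(d + 3)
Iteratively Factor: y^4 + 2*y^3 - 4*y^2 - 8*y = (y + 2)*(y^3 - 4*y) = (y - 2)*(y + 2)*(y^2 + 2*y) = y*(y - 2)*(y + 2)*(y + 2)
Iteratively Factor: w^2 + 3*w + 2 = (w + 1)*(w + 2)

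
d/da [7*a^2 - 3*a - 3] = 14*a - 3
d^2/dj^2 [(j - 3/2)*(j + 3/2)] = 2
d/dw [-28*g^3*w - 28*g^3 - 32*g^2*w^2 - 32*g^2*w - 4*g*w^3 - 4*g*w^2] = 4*g*(-7*g^2 - 16*g*w - 8*g - 3*w^2 - 2*w)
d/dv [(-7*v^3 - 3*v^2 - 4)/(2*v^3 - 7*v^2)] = (55*v^3 + 24*v - 56)/(v^3*(4*v^2 - 28*v + 49))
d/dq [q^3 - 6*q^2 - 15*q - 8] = 3*q^2 - 12*q - 15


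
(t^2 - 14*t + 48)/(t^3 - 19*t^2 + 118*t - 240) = 1/(t - 5)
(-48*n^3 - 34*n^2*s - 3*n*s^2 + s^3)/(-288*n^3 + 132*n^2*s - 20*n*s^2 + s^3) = (6*n^2 + 5*n*s + s^2)/(36*n^2 - 12*n*s + s^2)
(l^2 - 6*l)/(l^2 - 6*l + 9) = l*(l - 6)/(l^2 - 6*l + 9)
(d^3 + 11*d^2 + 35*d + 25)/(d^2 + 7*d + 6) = (d^2 + 10*d + 25)/(d + 6)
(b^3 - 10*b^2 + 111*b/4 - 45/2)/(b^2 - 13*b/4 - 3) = (-4*b^3 + 40*b^2 - 111*b + 90)/(-4*b^2 + 13*b + 12)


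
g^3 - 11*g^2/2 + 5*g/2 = g*(g - 5)*(g - 1/2)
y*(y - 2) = y^2 - 2*y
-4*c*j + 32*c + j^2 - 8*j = (-4*c + j)*(j - 8)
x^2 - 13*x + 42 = (x - 7)*(x - 6)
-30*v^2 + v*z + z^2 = (-5*v + z)*(6*v + z)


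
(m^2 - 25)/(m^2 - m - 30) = (m - 5)/(m - 6)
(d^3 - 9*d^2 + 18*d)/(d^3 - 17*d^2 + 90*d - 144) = d/(d - 8)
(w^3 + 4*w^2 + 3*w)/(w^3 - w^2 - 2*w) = (w + 3)/(w - 2)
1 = 1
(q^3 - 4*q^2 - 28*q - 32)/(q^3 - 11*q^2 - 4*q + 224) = (q^2 + 4*q + 4)/(q^2 - 3*q - 28)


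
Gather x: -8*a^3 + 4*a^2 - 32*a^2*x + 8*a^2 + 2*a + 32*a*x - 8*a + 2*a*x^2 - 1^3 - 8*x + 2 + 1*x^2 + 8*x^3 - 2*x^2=-8*a^3 + 12*a^2 - 6*a + 8*x^3 + x^2*(2*a - 1) + x*(-32*a^2 + 32*a - 8) + 1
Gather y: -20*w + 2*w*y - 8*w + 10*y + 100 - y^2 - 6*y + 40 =-28*w - y^2 + y*(2*w + 4) + 140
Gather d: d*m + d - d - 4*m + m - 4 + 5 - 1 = d*m - 3*m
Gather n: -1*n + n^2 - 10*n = n^2 - 11*n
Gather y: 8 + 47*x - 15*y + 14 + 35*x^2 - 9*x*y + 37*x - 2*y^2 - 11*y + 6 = 35*x^2 + 84*x - 2*y^2 + y*(-9*x - 26) + 28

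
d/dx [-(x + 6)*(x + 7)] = -2*x - 13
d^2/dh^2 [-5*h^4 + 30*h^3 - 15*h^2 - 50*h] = -60*h^2 + 180*h - 30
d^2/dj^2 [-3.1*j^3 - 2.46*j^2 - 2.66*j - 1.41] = -18.6*j - 4.92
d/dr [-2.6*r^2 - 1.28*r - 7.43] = -5.2*r - 1.28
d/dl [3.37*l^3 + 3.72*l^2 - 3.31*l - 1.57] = 10.11*l^2 + 7.44*l - 3.31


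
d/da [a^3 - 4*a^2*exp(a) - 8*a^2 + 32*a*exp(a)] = -4*a^2*exp(a) + 3*a^2 + 24*a*exp(a) - 16*a + 32*exp(a)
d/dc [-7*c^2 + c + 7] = 1 - 14*c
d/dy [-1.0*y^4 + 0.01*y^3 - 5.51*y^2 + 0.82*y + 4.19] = -4.0*y^3 + 0.03*y^2 - 11.02*y + 0.82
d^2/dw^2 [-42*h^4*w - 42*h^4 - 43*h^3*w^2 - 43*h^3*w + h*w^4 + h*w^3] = 2*h*(-43*h^2 + 6*w^2 + 3*w)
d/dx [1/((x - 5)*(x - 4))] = (9 - 2*x)/(x^4 - 18*x^3 + 121*x^2 - 360*x + 400)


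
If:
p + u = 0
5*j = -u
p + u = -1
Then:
No Solution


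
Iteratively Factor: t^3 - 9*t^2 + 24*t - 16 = (t - 4)*(t^2 - 5*t + 4) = (t - 4)*(t - 1)*(t - 4)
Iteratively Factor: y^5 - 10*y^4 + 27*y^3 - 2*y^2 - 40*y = (y - 5)*(y^4 - 5*y^3 + 2*y^2 + 8*y) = (y - 5)*(y + 1)*(y^3 - 6*y^2 + 8*y) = (y - 5)*(y - 4)*(y + 1)*(y^2 - 2*y) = y*(y - 5)*(y - 4)*(y + 1)*(y - 2)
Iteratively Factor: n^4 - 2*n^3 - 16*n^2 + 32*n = (n - 2)*(n^3 - 16*n) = (n - 4)*(n - 2)*(n^2 + 4*n) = (n - 4)*(n - 2)*(n + 4)*(n)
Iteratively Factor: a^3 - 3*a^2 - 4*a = (a)*(a^2 - 3*a - 4) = a*(a + 1)*(a - 4)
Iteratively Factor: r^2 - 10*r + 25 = (r - 5)*(r - 5)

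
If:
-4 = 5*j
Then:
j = -4/5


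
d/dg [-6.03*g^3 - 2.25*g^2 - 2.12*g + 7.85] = -18.09*g^2 - 4.5*g - 2.12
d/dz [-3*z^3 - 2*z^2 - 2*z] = -9*z^2 - 4*z - 2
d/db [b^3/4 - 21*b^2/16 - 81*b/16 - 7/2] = 3*b^2/4 - 21*b/8 - 81/16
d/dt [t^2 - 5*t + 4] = 2*t - 5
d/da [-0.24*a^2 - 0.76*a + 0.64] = -0.48*a - 0.76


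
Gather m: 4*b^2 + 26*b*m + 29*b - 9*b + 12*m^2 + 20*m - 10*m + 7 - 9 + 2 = 4*b^2 + 20*b + 12*m^2 + m*(26*b + 10)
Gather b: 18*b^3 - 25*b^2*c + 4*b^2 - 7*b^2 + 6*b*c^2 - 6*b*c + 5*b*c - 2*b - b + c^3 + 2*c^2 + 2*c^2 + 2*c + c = 18*b^3 + b^2*(-25*c - 3) + b*(6*c^2 - c - 3) + c^3 + 4*c^2 + 3*c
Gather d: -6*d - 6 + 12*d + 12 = 6*d + 6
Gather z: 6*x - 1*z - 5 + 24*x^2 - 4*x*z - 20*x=24*x^2 - 14*x + z*(-4*x - 1) - 5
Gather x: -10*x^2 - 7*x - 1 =-10*x^2 - 7*x - 1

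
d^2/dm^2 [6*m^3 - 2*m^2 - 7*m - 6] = 36*m - 4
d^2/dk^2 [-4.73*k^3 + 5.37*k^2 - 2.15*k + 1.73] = 10.74 - 28.38*k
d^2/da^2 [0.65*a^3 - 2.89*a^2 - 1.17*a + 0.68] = 3.9*a - 5.78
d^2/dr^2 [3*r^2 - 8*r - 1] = 6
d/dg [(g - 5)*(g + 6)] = 2*g + 1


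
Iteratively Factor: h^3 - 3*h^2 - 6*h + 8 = (h - 1)*(h^2 - 2*h - 8) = (h - 1)*(h + 2)*(h - 4)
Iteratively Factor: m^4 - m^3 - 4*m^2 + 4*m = (m - 2)*(m^3 + m^2 - 2*m) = (m - 2)*(m - 1)*(m^2 + 2*m) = (m - 2)*(m - 1)*(m + 2)*(m)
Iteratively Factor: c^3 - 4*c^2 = (c - 4)*(c^2) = c*(c - 4)*(c)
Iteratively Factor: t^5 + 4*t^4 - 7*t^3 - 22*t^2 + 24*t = (t - 1)*(t^4 + 5*t^3 - 2*t^2 - 24*t) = (t - 1)*(t + 4)*(t^3 + t^2 - 6*t) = (t - 2)*(t - 1)*(t + 4)*(t^2 + 3*t) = (t - 2)*(t - 1)*(t + 3)*(t + 4)*(t)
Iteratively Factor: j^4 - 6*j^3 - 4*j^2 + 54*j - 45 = (j - 1)*(j^3 - 5*j^2 - 9*j + 45) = (j - 1)*(j + 3)*(j^2 - 8*j + 15) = (j - 3)*(j - 1)*(j + 3)*(j - 5)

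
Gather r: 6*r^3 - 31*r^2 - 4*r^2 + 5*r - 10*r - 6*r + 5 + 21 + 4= 6*r^3 - 35*r^2 - 11*r + 30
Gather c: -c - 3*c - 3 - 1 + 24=20 - 4*c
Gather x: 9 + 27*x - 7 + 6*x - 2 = 33*x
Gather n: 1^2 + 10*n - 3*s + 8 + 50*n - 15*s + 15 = 60*n - 18*s + 24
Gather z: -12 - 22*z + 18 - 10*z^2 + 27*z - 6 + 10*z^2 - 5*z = 0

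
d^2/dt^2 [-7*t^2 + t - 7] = -14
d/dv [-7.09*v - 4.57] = -7.09000000000000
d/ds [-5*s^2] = -10*s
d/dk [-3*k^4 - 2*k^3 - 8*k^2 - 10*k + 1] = -12*k^3 - 6*k^2 - 16*k - 10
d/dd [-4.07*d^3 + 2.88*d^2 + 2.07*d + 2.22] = -12.21*d^2 + 5.76*d + 2.07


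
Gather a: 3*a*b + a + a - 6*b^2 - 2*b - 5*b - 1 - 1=a*(3*b + 2) - 6*b^2 - 7*b - 2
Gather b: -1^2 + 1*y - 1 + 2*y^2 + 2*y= 2*y^2 + 3*y - 2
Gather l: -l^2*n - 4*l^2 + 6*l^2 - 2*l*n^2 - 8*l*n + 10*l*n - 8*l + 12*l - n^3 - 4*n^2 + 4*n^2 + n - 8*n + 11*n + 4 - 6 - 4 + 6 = l^2*(2 - n) + l*(-2*n^2 + 2*n + 4) - n^3 + 4*n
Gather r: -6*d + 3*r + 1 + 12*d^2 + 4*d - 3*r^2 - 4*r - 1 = 12*d^2 - 2*d - 3*r^2 - r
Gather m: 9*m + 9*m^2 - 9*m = 9*m^2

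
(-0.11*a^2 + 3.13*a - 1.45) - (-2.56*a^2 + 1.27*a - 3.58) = 2.45*a^2 + 1.86*a + 2.13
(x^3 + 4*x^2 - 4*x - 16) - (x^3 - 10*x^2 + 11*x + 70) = 14*x^2 - 15*x - 86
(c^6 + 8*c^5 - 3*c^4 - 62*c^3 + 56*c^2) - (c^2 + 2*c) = c^6 + 8*c^5 - 3*c^4 - 62*c^3 + 55*c^2 - 2*c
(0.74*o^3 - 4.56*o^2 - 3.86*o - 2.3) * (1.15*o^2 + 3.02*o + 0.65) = 0.851*o^5 - 3.0092*o^4 - 17.7292*o^3 - 17.2662*o^2 - 9.455*o - 1.495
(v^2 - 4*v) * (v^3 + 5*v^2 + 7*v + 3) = v^5 + v^4 - 13*v^3 - 25*v^2 - 12*v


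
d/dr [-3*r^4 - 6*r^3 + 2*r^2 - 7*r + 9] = -12*r^3 - 18*r^2 + 4*r - 7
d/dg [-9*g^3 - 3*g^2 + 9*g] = -27*g^2 - 6*g + 9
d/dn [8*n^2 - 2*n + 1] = 16*n - 2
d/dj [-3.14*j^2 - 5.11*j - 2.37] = -6.28*j - 5.11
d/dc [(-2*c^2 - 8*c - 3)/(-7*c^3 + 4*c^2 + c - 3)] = (-14*c^4 - 112*c^3 - 33*c^2 + 36*c + 27)/(49*c^6 - 56*c^5 + 2*c^4 + 50*c^3 - 23*c^2 - 6*c + 9)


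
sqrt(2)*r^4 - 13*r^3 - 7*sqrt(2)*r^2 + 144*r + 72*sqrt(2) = (r - 6*sqrt(2))*(r - 3*sqrt(2))*(r + 2*sqrt(2))*(sqrt(2)*r + 1)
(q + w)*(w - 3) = q*w - 3*q + w^2 - 3*w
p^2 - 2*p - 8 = (p - 4)*(p + 2)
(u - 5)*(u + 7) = u^2 + 2*u - 35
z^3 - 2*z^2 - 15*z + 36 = (z - 3)^2*(z + 4)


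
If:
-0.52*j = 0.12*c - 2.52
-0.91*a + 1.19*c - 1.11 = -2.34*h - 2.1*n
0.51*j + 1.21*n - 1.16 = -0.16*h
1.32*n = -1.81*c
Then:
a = -19.4718368647927*n - 22.2980769230769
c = -0.729281767955801*n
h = -8.09894283892903*n - 8.19711538461539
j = 0.168295792605185*n + 4.84615384615385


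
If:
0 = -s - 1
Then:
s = -1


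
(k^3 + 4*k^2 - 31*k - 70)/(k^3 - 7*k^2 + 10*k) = (k^2 + 9*k + 14)/(k*(k - 2))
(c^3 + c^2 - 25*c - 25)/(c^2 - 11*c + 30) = (c^2 + 6*c + 5)/(c - 6)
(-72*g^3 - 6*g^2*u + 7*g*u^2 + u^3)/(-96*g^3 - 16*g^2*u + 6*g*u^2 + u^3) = (-3*g + u)/(-4*g + u)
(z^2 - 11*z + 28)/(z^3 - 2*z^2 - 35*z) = (z - 4)/(z*(z + 5))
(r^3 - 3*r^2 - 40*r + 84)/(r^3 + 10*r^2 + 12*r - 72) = (r - 7)/(r + 6)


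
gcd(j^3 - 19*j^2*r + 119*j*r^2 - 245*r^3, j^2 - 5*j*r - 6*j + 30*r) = -j + 5*r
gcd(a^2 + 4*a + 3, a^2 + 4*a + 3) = a^2 + 4*a + 3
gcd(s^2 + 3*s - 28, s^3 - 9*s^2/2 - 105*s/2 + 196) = s + 7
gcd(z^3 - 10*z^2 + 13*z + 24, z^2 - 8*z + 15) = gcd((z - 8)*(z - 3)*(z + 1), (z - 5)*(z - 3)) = z - 3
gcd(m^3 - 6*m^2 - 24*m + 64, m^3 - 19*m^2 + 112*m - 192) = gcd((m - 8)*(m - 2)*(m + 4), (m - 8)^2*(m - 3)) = m - 8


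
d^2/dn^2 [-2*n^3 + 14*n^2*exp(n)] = 14*n^2*exp(n) + 56*n*exp(n) - 12*n + 28*exp(n)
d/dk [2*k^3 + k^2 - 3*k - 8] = 6*k^2 + 2*k - 3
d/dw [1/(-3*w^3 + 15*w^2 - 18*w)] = (w^2 - 10*w/3 + 2)/(w^2*(w^2 - 5*w + 6)^2)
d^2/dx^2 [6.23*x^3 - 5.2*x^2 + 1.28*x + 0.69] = 37.38*x - 10.4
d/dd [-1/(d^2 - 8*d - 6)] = 2*(d - 4)/(-d^2 + 8*d + 6)^2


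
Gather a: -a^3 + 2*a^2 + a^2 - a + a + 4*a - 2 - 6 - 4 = -a^3 + 3*a^2 + 4*a - 12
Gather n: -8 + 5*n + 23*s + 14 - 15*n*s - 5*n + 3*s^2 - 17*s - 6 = -15*n*s + 3*s^2 + 6*s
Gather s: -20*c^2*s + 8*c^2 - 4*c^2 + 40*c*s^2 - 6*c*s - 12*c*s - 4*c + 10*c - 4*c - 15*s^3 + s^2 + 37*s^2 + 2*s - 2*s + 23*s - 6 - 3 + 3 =4*c^2 + 2*c - 15*s^3 + s^2*(40*c + 38) + s*(-20*c^2 - 18*c + 23) - 6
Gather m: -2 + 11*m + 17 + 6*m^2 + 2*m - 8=6*m^2 + 13*m + 7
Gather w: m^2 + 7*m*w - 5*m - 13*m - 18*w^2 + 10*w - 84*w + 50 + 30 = m^2 - 18*m - 18*w^2 + w*(7*m - 74) + 80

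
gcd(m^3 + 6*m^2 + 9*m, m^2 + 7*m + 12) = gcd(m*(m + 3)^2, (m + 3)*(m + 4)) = m + 3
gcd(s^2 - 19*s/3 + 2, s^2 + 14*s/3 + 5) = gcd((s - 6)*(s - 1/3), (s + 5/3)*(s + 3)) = 1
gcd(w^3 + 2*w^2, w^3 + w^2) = w^2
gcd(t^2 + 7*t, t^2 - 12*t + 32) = 1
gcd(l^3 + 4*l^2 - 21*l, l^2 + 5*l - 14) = l + 7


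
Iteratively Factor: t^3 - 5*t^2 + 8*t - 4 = (t - 2)*(t^2 - 3*t + 2) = (t - 2)^2*(t - 1)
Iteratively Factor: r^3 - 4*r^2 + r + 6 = (r - 2)*(r^2 - 2*r - 3) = (r - 2)*(r + 1)*(r - 3)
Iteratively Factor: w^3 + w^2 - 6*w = (w)*(w^2 + w - 6) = w*(w + 3)*(w - 2)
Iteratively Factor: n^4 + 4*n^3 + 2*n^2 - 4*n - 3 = (n + 3)*(n^3 + n^2 - n - 1) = (n + 1)*(n + 3)*(n^2 - 1) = (n - 1)*(n + 1)*(n + 3)*(n + 1)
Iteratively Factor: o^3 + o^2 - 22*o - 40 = (o + 2)*(o^2 - o - 20) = (o - 5)*(o + 2)*(o + 4)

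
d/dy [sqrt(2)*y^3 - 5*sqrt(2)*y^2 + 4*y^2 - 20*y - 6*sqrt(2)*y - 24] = 3*sqrt(2)*y^2 - 10*sqrt(2)*y + 8*y - 20 - 6*sqrt(2)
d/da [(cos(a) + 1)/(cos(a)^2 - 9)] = (cos(a)^2 + 2*cos(a) + 9)*sin(a)/(cos(a)^2 - 9)^2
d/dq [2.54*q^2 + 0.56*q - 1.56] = 5.08*q + 0.56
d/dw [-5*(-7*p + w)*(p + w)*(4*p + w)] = 155*p^2 + 20*p*w - 15*w^2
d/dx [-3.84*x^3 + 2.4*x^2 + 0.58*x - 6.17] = -11.52*x^2 + 4.8*x + 0.58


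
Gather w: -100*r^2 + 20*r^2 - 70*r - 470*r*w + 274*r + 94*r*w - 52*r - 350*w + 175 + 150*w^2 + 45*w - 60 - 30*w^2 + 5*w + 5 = -80*r^2 + 152*r + 120*w^2 + w*(-376*r - 300) + 120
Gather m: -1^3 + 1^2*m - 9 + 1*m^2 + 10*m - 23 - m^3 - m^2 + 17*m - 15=-m^3 + 28*m - 48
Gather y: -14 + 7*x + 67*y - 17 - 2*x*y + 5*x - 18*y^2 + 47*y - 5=12*x - 18*y^2 + y*(114 - 2*x) - 36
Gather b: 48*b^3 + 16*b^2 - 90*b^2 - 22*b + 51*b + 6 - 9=48*b^3 - 74*b^2 + 29*b - 3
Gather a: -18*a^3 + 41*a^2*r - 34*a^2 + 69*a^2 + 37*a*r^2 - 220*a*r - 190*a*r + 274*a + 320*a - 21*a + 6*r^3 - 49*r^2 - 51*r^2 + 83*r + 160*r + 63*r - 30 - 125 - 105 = -18*a^3 + a^2*(41*r + 35) + a*(37*r^2 - 410*r + 573) + 6*r^3 - 100*r^2 + 306*r - 260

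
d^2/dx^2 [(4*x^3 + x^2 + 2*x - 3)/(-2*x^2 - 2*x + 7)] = 2*(-76*x^3 + 162*x^2 - 636*x - 23)/(8*x^6 + 24*x^5 - 60*x^4 - 160*x^3 + 210*x^2 + 294*x - 343)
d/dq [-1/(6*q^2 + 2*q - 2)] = (6*q + 1)/(2*(3*q^2 + q - 1)^2)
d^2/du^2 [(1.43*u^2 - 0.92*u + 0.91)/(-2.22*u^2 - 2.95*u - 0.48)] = (27.798396*u^3 - 17.766216*u^2 - 41.639652*u - 17.163542)/(10.941048*u^6 + 43.61634*u^5 + 65.055546*u^4 + 44.533495*u^3 + 14.066064*u^2 + 2.03904*u + 0.110592)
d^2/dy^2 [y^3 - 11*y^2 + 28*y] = 6*y - 22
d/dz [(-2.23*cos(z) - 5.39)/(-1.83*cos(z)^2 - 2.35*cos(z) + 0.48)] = (4.0809*cos(z)^2 + 19.7274*cos(z) + 13.7369)*sin(z)/(3.3489*cos(z)^4 + 8.601*cos(z)^3 + 3.7657*cos(z)^2 - 2.256*cos(z) + 0.2304)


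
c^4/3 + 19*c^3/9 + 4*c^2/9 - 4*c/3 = c*(c/3 + 1/3)*(c - 2/3)*(c + 6)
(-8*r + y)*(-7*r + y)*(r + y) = 56*r^3 + 41*r^2*y - 14*r*y^2 + y^3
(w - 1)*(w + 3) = w^2 + 2*w - 3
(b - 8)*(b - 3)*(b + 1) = b^3 - 10*b^2 + 13*b + 24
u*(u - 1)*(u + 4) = u^3 + 3*u^2 - 4*u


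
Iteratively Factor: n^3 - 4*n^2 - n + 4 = (n - 4)*(n^2 - 1) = (n - 4)*(n + 1)*(n - 1)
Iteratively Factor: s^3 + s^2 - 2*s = (s - 1)*(s^2 + 2*s) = s*(s - 1)*(s + 2)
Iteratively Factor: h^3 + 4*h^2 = (h)*(h^2 + 4*h) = h^2*(h + 4)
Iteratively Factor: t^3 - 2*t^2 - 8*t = (t - 4)*(t^2 + 2*t) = (t - 4)*(t + 2)*(t)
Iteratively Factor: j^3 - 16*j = (j + 4)*(j^2 - 4*j) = (j - 4)*(j + 4)*(j)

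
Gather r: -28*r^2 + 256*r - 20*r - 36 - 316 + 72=-28*r^2 + 236*r - 280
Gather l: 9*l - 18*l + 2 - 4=-9*l - 2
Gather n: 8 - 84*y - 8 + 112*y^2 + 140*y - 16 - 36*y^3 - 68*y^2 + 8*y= -36*y^3 + 44*y^2 + 64*y - 16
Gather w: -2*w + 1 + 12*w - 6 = 10*w - 5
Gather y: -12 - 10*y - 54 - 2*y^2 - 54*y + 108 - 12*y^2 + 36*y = -14*y^2 - 28*y + 42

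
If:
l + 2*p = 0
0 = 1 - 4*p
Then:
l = -1/2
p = 1/4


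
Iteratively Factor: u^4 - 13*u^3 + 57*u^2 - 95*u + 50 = (u - 1)*(u^3 - 12*u^2 + 45*u - 50) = (u - 5)*(u - 1)*(u^2 - 7*u + 10) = (u - 5)^2*(u - 1)*(u - 2)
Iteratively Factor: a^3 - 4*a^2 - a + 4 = (a - 1)*(a^2 - 3*a - 4) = (a - 4)*(a - 1)*(a + 1)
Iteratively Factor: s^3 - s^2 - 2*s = (s + 1)*(s^2 - 2*s) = s*(s + 1)*(s - 2)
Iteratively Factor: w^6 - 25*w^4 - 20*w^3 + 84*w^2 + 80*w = (w - 5)*(w^5 + 5*w^4 - 20*w^2 - 16*w) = w*(w - 5)*(w^4 + 5*w^3 - 20*w - 16) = w*(w - 5)*(w + 4)*(w^3 + w^2 - 4*w - 4) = w*(w - 5)*(w + 2)*(w + 4)*(w^2 - w - 2) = w*(w - 5)*(w + 1)*(w + 2)*(w + 4)*(w - 2)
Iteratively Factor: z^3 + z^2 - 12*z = (z + 4)*(z^2 - 3*z) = (z - 3)*(z + 4)*(z)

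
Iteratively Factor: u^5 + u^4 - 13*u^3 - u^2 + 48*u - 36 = (u - 2)*(u^4 + 3*u^3 - 7*u^2 - 15*u + 18) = (u - 2)^2*(u^3 + 5*u^2 + 3*u - 9) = (u - 2)^2*(u - 1)*(u^2 + 6*u + 9) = (u - 2)^2*(u - 1)*(u + 3)*(u + 3)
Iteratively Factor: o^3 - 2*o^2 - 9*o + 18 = (o - 3)*(o^2 + o - 6) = (o - 3)*(o + 3)*(o - 2)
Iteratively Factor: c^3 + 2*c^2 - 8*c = (c + 4)*(c^2 - 2*c) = c*(c + 4)*(c - 2)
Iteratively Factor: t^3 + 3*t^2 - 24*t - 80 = (t + 4)*(t^2 - t - 20) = (t + 4)^2*(t - 5)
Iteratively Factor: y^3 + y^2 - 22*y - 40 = (y + 4)*(y^2 - 3*y - 10) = (y - 5)*(y + 4)*(y + 2)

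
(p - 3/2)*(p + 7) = p^2 + 11*p/2 - 21/2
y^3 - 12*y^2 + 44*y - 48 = (y - 6)*(y - 4)*(y - 2)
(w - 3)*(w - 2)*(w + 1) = w^3 - 4*w^2 + w + 6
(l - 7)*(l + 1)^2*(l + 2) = l^4 - 3*l^3 - 23*l^2 - 33*l - 14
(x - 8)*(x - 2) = x^2 - 10*x + 16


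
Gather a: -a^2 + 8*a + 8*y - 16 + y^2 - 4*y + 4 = -a^2 + 8*a + y^2 + 4*y - 12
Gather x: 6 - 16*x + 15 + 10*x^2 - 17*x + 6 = 10*x^2 - 33*x + 27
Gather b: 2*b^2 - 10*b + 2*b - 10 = 2*b^2 - 8*b - 10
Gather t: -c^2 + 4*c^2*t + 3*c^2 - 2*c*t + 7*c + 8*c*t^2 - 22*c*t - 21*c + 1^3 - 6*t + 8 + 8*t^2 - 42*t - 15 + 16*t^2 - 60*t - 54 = 2*c^2 - 14*c + t^2*(8*c + 24) + t*(4*c^2 - 24*c - 108) - 60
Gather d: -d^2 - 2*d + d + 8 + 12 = -d^2 - d + 20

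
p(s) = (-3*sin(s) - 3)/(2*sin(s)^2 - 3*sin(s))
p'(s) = (-4*sin(s)*cos(s) + 3*cos(s))*(-3*sin(s) - 3)/(2*sin(s)^2 - 3*sin(s))^2 - 3*cos(s)/(2*sin(s)^2 - 3*sin(s)) = 3*(4*sin(s) - cos(2*s) - 2)*cos(s)/((2*sin(s) - 3)^2*sin(s)^2)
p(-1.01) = -0.12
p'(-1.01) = -0.50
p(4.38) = -0.04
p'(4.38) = 0.23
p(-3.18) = 27.75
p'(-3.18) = 676.57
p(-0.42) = -1.14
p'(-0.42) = -4.86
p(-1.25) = -0.03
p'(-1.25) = -0.22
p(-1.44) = -0.01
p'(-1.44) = -0.08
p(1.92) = 5.53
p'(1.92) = -2.34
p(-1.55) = -0.00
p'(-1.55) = -0.01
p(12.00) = -0.64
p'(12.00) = -2.42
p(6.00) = -2.17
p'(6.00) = -11.54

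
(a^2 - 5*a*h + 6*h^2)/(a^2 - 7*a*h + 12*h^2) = (a - 2*h)/(a - 4*h)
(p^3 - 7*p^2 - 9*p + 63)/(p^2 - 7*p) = p - 9/p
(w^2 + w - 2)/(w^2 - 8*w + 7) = (w + 2)/(w - 7)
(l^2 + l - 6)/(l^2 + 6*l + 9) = (l - 2)/(l + 3)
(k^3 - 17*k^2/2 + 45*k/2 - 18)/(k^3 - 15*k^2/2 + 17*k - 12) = (k - 3)/(k - 2)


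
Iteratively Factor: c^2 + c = (c)*(c + 1)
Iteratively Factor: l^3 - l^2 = (l - 1)*(l^2) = l*(l - 1)*(l)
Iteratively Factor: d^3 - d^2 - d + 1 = (d - 1)*(d^2 - 1) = (d - 1)*(d + 1)*(d - 1)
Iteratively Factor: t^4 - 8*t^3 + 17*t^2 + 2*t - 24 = (t - 3)*(t^3 - 5*t^2 + 2*t + 8) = (t - 4)*(t - 3)*(t^2 - t - 2) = (t - 4)*(t - 3)*(t - 2)*(t + 1)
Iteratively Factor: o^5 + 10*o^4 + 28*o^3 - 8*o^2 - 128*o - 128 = (o + 2)*(o^4 + 8*o^3 + 12*o^2 - 32*o - 64) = (o + 2)*(o + 4)*(o^3 + 4*o^2 - 4*o - 16) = (o + 2)^2*(o + 4)*(o^2 + 2*o - 8) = (o + 2)^2*(o + 4)^2*(o - 2)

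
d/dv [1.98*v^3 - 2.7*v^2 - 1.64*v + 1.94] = 5.94*v^2 - 5.4*v - 1.64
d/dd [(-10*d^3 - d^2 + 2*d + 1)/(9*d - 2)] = (-180*d^3 + 51*d^2 + 4*d - 13)/(81*d^2 - 36*d + 4)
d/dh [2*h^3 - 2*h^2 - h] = 6*h^2 - 4*h - 1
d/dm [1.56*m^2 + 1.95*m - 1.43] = 3.12*m + 1.95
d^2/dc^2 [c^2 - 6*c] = 2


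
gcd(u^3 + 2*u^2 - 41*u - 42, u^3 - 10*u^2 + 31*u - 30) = 1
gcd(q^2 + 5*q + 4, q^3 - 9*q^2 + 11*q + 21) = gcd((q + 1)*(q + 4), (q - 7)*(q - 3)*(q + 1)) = q + 1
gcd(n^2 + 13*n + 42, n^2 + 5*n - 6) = n + 6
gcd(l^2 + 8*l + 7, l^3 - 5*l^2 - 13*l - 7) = l + 1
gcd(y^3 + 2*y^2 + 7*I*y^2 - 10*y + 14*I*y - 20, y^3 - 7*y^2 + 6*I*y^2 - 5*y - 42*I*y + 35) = y + 5*I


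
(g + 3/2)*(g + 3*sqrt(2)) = g^2 + 3*g/2 + 3*sqrt(2)*g + 9*sqrt(2)/2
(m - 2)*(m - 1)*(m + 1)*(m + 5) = m^4 + 3*m^3 - 11*m^2 - 3*m + 10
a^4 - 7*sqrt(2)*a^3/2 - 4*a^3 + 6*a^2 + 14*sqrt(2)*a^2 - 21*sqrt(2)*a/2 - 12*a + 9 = (a - 3)*(a - 1)*(a - 3*sqrt(2))*(a - sqrt(2)/2)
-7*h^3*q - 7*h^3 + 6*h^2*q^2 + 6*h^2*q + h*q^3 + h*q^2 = (-h + q)*(7*h + q)*(h*q + h)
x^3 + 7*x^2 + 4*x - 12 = (x - 1)*(x + 2)*(x + 6)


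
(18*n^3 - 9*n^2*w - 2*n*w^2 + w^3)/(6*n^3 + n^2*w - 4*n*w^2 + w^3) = (3*n + w)/(n + w)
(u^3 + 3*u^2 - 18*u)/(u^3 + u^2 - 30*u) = (u - 3)/(u - 5)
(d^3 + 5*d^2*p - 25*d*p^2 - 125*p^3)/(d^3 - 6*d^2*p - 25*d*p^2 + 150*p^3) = (-d - 5*p)/(-d + 6*p)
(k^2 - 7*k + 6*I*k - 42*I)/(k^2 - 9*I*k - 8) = (k^2 + k*(-7 + 6*I) - 42*I)/(k^2 - 9*I*k - 8)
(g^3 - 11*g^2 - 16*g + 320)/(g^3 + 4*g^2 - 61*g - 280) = (g - 8)/(g + 7)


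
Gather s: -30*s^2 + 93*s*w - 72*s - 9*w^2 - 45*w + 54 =-30*s^2 + s*(93*w - 72) - 9*w^2 - 45*w + 54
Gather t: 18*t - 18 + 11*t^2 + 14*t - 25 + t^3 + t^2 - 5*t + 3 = t^3 + 12*t^2 + 27*t - 40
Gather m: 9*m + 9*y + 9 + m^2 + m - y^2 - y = m^2 + 10*m - y^2 + 8*y + 9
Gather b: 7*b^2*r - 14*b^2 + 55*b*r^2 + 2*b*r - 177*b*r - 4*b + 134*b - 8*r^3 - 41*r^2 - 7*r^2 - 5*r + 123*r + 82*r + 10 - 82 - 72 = b^2*(7*r - 14) + b*(55*r^2 - 175*r + 130) - 8*r^3 - 48*r^2 + 200*r - 144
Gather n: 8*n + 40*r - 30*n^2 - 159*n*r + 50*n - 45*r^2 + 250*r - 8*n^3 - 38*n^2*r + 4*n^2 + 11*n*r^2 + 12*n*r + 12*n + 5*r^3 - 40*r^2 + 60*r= -8*n^3 + n^2*(-38*r - 26) + n*(11*r^2 - 147*r + 70) + 5*r^3 - 85*r^2 + 350*r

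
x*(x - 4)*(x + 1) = x^3 - 3*x^2 - 4*x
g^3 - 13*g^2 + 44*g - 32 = (g - 8)*(g - 4)*(g - 1)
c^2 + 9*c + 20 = (c + 4)*(c + 5)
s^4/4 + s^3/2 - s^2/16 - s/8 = s*(s/2 + 1/4)*(s/2 + 1)*(s - 1/2)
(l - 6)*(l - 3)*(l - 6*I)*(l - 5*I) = l^4 - 9*l^3 - 11*I*l^3 - 12*l^2 + 99*I*l^2 + 270*l - 198*I*l - 540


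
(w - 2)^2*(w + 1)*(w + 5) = w^4 + 2*w^3 - 15*w^2 + 4*w + 20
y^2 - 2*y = y*(y - 2)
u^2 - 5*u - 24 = (u - 8)*(u + 3)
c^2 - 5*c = c*(c - 5)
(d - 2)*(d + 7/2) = d^2 + 3*d/2 - 7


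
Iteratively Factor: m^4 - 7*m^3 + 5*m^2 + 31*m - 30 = (m - 5)*(m^3 - 2*m^2 - 5*m + 6) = (m - 5)*(m + 2)*(m^2 - 4*m + 3) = (m - 5)*(m - 1)*(m + 2)*(m - 3)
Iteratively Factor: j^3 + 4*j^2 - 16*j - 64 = (j + 4)*(j^2 - 16) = (j + 4)^2*(j - 4)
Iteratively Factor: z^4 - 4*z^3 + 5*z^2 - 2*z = (z - 1)*(z^3 - 3*z^2 + 2*z) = (z - 2)*(z - 1)*(z^2 - z) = z*(z - 2)*(z - 1)*(z - 1)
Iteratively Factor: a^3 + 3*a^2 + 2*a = (a + 1)*(a^2 + 2*a) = a*(a + 1)*(a + 2)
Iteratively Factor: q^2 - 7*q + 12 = (q - 3)*(q - 4)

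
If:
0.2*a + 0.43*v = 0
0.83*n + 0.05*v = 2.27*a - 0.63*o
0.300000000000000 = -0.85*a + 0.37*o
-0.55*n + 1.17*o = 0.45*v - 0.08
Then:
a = -0.59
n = -1.21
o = -0.53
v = 0.27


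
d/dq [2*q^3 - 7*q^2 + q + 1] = 6*q^2 - 14*q + 1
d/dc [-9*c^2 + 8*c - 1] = 8 - 18*c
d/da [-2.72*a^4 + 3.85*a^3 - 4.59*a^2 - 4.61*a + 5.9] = -10.88*a^3 + 11.55*a^2 - 9.18*a - 4.61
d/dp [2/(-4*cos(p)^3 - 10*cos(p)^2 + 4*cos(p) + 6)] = 2*(sin(p) - 10*sin(2*p) - 3*sin(3*p))/(cos(p) - 5*cos(2*p) - cos(3*p) + 1)^2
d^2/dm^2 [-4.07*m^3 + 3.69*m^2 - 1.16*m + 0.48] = 7.38 - 24.42*m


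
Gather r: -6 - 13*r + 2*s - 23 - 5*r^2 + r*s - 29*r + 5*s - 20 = -5*r^2 + r*(s - 42) + 7*s - 49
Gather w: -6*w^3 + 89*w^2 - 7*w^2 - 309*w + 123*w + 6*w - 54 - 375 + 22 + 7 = -6*w^3 + 82*w^2 - 180*w - 400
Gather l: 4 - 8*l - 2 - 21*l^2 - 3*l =-21*l^2 - 11*l + 2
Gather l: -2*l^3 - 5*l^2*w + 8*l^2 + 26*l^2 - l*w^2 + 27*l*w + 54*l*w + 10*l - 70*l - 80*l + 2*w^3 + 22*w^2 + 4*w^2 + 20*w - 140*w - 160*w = -2*l^3 + l^2*(34 - 5*w) + l*(-w^2 + 81*w - 140) + 2*w^3 + 26*w^2 - 280*w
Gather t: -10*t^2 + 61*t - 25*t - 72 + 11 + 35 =-10*t^2 + 36*t - 26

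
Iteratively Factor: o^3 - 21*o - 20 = (o + 1)*(o^2 - o - 20) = (o + 1)*(o + 4)*(o - 5)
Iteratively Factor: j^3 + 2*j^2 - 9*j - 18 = (j + 3)*(j^2 - j - 6) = (j - 3)*(j + 3)*(j + 2)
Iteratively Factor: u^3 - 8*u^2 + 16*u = (u)*(u^2 - 8*u + 16) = u*(u - 4)*(u - 4)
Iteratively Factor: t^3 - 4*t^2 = (t - 4)*(t^2) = t*(t - 4)*(t)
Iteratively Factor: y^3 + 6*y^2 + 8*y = (y + 2)*(y^2 + 4*y) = (y + 2)*(y + 4)*(y)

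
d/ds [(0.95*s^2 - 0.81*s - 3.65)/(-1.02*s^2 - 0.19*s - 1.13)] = (-1.0067*s^2 - 9.593*s + 0.2218)/(1.0404*s^4 + 0.3876*s^3 + 2.3413*s^2 + 0.4294*s + 1.2769)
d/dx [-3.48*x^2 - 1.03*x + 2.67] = -6.96*x - 1.03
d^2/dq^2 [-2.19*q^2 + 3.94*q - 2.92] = -4.38000000000000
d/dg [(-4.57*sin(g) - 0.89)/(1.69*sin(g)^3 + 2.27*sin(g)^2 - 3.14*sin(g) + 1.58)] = (15.4466*sin(g)^3 + 14.8862*sin(g)^2 + 4.0406*sin(g) - 10.0152)*cos(g)/(2.8561*sin(g)^6 + 7.6726*sin(g)^5 - 5.4603*sin(g)^4 - 8.9152*sin(g)^3 + 17.0328*sin(g)^2 - 9.9224*sin(g) + 2.4964)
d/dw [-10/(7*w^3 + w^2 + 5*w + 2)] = 10*(21*w^2 + 2*w + 5)/(7*w^3 + w^2 + 5*w + 2)^2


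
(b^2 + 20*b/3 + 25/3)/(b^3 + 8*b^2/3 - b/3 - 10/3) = (b + 5)/(b^2 + b - 2)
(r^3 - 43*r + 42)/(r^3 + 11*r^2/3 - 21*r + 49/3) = 3*(r - 6)/(3*r - 7)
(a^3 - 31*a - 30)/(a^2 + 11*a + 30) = (a^2 - 5*a - 6)/(a + 6)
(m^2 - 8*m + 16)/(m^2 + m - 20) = (m - 4)/(m + 5)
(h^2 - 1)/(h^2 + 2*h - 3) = (h + 1)/(h + 3)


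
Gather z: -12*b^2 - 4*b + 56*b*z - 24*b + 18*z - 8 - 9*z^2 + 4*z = -12*b^2 - 28*b - 9*z^2 + z*(56*b + 22) - 8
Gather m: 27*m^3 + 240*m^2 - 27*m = 27*m^3 + 240*m^2 - 27*m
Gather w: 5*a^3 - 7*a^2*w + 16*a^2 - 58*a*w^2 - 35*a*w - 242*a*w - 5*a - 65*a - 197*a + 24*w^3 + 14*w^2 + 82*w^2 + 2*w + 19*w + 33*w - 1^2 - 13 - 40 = 5*a^3 + 16*a^2 - 267*a + 24*w^3 + w^2*(96 - 58*a) + w*(-7*a^2 - 277*a + 54) - 54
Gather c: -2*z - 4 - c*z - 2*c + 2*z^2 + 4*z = c*(-z - 2) + 2*z^2 + 2*z - 4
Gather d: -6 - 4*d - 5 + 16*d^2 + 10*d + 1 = 16*d^2 + 6*d - 10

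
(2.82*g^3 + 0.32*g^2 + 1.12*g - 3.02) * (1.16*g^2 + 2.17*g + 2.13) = 3.2712*g^5 + 6.4906*g^4 + 8.0002*g^3 - 0.3912*g^2 - 4.1678*g - 6.4326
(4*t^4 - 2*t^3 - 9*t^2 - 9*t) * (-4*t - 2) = -16*t^5 + 40*t^3 + 54*t^2 + 18*t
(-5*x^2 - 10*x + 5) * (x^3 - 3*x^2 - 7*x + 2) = -5*x^5 + 5*x^4 + 70*x^3 + 45*x^2 - 55*x + 10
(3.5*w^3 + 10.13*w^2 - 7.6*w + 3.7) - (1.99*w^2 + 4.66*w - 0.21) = 3.5*w^3 + 8.14*w^2 - 12.26*w + 3.91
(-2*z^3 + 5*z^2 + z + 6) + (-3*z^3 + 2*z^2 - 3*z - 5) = -5*z^3 + 7*z^2 - 2*z + 1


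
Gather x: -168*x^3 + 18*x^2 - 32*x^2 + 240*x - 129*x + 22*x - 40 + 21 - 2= -168*x^3 - 14*x^2 + 133*x - 21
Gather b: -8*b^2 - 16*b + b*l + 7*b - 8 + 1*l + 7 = -8*b^2 + b*(l - 9) + l - 1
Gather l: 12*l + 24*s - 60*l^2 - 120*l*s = -60*l^2 + l*(12 - 120*s) + 24*s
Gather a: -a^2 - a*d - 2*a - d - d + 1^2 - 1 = -a^2 + a*(-d - 2) - 2*d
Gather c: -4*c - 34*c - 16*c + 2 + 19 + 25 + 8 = 54 - 54*c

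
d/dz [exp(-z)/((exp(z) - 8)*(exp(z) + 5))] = (-3*exp(2*z) + 6*exp(z) + 40)*exp(-z)/(exp(4*z) - 6*exp(3*z) - 71*exp(2*z) + 240*exp(z) + 1600)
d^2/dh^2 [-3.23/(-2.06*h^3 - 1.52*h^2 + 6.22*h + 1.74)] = (-(39.9228*h + 9.8192)*(2.06*h^3 + 1.52*h^2 - 6.22*h - 1.74) + 3.23*(6.18*h^2 + 3.04*h - 6.22)*(12.36*h^2 + 6.08*h - 12.44))/(2.06*h^3 + 1.52*h^2 - 6.22*h - 1.74)^3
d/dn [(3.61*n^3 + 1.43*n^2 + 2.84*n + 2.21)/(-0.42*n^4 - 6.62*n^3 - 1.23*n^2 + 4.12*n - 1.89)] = (1.5162*n^6 + 1.20119999999999*n^5 + 8.6047*n^4 + 71.0608*n^3 + 32.8067*n^2 + 0.0312000000000001*n - 14.4728)/(0.1764*n^8 + 5.5608*n^7 + 44.8576*n^6 + 12.8244*n^5 - 51.4483*n^4 + 14.8884*n^3 + 21.6238*n^2 - 15.5736*n + 3.5721)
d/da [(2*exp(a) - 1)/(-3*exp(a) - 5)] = -13*exp(a)/(3*exp(a) + 5)^2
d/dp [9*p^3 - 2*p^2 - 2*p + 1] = 27*p^2 - 4*p - 2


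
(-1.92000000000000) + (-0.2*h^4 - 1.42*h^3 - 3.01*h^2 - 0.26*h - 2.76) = -0.2*h^4 - 1.42*h^3 - 3.01*h^2 - 0.26*h - 4.68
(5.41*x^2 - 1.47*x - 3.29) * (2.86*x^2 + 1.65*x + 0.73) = 15.4726*x^4 + 4.7223*x^3 - 7.8856*x^2 - 6.5016*x - 2.4017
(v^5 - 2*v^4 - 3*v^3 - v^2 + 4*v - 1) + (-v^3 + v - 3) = v^5 - 2*v^4 - 4*v^3 - v^2 + 5*v - 4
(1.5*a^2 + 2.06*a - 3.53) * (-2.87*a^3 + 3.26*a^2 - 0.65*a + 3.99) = -4.305*a^5 - 1.0222*a^4 + 15.8717*a^3 - 6.8618*a^2 + 10.5139*a - 14.0847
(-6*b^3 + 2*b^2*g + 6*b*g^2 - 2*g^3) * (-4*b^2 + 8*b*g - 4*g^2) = 24*b^5 - 56*b^4*g + 16*b^3*g^2 + 48*b^2*g^3 - 40*b*g^4 + 8*g^5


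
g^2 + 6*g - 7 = (g - 1)*(g + 7)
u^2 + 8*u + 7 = (u + 1)*(u + 7)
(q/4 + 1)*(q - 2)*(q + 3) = q^3/4 + 5*q^2/4 - q/2 - 6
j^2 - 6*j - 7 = (j - 7)*(j + 1)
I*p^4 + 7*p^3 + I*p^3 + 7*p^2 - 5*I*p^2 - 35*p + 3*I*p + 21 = (p - 1)*(p + 3)*(p - 7*I)*(I*p - I)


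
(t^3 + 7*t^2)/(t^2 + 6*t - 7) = t^2/(t - 1)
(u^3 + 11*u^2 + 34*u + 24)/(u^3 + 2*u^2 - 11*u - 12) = (u + 6)/(u - 3)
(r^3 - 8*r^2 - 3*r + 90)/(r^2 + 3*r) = r - 11 + 30/r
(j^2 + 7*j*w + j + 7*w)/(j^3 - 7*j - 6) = (j + 7*w)/(j^2 - j - 6)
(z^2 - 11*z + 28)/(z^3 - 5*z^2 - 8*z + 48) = (z - 7)/(z^2 - z - 12)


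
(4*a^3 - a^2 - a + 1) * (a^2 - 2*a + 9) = 4*a^5 - 9*a^4 + 37*a^3 - 6*a^2 - 11*a + 9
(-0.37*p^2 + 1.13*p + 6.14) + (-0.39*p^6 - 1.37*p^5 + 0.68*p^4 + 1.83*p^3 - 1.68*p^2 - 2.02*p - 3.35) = -0.39*p^6 - 1.37*p^5 + 0.68*p^4 + 1.83*p^3 - 2.05*p^2 - 0.89*p + 2.79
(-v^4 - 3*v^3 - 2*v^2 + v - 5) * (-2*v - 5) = 2*v^5 + 11*v^4 + 19*v^3 + 8*v^2 + 5*v + 25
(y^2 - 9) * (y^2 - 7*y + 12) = y^4 - 7*y^3 + 3*y^2 + 63*y - 108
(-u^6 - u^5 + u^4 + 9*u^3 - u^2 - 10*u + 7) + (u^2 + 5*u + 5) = -u^6 - u^5 + u^4 + 9*u^3 - 5*u + 12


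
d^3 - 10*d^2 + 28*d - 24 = (d - 6)*(d - 2)^2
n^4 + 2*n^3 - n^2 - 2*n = n*(n - 1)*(n + 1)*(n + 2)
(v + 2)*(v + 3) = v^2 + 5*v + 6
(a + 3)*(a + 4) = a^2 + 7*a + 12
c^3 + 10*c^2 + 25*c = c*(c + 5)^2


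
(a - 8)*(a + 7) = a^2 - a - 56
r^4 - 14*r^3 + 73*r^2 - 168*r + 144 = (r - 4)^2*(r - 3)^2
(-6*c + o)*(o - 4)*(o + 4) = -6*c*o^2 + 96*c + o^3 - 16*o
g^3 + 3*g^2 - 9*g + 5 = (g - 1)^2*(g + 5)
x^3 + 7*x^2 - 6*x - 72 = (x - 3)*(x + 4)*(x + 6)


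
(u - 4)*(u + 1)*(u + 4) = u^3 + u^2 - 16*u - 16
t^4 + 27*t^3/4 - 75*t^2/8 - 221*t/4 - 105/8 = (t - 3)*(t + 1/4)*(t + 5/2)*(t + 7)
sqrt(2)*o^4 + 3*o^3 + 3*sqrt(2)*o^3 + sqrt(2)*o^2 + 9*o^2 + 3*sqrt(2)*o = o*(o + 3)*(o + sqrt(2))*(sqrt(2)*o + 1)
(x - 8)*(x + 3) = x^2 - 5*x - 24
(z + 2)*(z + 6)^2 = z^3 + 14*z^2 + 60*z + 72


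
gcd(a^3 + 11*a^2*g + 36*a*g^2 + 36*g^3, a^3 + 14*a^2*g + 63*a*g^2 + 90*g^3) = a^2 + 9*a*g + 18*g^2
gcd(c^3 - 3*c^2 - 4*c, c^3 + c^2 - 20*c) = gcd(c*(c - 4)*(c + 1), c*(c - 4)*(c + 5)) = c^2 - 4*c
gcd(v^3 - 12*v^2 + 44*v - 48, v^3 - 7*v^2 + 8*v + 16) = v - 4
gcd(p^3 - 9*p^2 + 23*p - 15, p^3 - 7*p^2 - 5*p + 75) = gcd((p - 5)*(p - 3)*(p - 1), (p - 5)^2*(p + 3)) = p - 5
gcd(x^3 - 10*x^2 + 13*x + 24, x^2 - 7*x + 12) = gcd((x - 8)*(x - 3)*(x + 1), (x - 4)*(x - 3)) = x - 3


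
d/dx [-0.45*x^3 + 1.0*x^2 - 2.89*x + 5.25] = -1.35*x^2 + 2.0*x - 2.89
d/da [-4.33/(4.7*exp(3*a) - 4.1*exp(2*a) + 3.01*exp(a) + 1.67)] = (61.053*exp(2*a) - 35.506*exp(a) + 13.0333)*exp(a)/(4.7*exp(3*a) - 4.1*exp(2*a) + 3.01*exp(a) + 1.67)^2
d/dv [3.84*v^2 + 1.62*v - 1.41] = 7.68*v + 1.62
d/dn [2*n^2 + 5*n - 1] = 4*n + 5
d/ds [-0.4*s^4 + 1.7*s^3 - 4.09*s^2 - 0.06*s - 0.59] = -1.6*s^3 + 5.1*s^2 - 8.18*s - 0.06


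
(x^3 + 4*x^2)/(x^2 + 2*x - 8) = x^2/(x - 2)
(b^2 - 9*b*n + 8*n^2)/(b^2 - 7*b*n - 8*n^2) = (b - n)/(b + n)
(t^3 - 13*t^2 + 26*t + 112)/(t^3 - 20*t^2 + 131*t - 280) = (t + 2)/(t - 5)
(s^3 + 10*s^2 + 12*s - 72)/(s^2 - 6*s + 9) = (s^3 + 10*s^2 + 12*s - 72)/(s^2 - 6*s + 9)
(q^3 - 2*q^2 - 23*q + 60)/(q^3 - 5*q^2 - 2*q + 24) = (q + 5)/(q + 2)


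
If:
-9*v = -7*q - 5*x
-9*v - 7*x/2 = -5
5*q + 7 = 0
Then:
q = -7/5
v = -31/255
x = 148/85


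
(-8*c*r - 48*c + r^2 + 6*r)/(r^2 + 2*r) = (-8*c*r - 48*c + r^2 + 6*r)/(r*(r + 2))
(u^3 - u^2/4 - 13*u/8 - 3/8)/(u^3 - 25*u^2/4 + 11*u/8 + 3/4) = (2*u^2 - u - 3)/(2*u^2 - 13*u + 6)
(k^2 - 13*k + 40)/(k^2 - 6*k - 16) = (k - 5)/(k + 2)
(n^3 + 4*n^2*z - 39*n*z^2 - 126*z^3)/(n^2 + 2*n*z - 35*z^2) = (-n^2 + 3*n*z + 18*z^2)/(-n + 5*z)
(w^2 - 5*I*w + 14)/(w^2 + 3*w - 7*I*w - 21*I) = (w + 2*I)/(w + 3)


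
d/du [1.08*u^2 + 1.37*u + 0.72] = 2.16*u + 1.37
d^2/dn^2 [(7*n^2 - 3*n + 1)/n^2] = 6*(1 - n)/n^4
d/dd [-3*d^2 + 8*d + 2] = 8 - 6*d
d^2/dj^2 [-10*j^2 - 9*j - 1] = -20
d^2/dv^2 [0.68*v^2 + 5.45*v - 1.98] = 1.36000000000000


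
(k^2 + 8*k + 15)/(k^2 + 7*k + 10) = (k + 3)/(k + 2)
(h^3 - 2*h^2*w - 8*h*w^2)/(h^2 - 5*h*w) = (h^2 - 2*h*w - 8*w^2)/(h - 5*w)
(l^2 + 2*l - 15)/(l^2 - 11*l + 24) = (l + 5)/(l - 8)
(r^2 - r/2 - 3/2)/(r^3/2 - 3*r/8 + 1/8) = 4*(2*r - 3)/(4*r^2 - 4*r + 1)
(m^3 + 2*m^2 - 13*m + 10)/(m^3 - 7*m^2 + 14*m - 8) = (m + 5)/(m - 4)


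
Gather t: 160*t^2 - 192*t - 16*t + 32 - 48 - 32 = 160*t^2 - 208*t - 48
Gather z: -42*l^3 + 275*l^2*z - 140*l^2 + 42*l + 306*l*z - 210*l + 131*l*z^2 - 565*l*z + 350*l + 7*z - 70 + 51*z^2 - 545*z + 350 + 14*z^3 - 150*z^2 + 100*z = -42*l^3 - 140*l^2 + 182*l + 14*z^3 + z^2*(131*l - 99) + z*(275*l^2 - 259*l - 438) + 280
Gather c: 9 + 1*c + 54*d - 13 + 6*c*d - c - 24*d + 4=6*c*d + 30*d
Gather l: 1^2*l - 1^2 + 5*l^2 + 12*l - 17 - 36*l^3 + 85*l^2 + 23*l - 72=-36*l^3 + 90*l^2 + 36*l - 90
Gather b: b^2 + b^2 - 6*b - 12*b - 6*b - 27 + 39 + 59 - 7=2*b^2 - 24*b + 64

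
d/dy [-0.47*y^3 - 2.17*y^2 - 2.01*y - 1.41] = -1.41*y^2 - 4.34*y - 2.01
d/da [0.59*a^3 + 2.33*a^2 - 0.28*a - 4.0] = 1.77*a^2 + 4.66*a - 0.28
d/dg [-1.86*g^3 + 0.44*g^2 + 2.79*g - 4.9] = -5.58*g^2 + 0.88*g + 2.79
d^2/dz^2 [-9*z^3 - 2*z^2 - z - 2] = -54*z - 4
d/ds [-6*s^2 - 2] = -12*s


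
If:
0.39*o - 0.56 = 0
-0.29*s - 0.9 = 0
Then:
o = 1.44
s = -3.10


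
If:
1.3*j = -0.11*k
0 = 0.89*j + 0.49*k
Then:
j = 0.00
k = 0.00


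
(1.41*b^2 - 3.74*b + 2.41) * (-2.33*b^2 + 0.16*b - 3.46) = -3.2853*b^4 + 8.9398*b^3 - 11.0923*b^2 + 13.326*b - 8.3386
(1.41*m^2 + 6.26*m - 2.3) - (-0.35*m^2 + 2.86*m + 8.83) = 1.76*m^2 + 3.4*m - 11.13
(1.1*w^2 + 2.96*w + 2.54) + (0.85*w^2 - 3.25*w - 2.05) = 1.95*w^2 - 0.29*w + 0.49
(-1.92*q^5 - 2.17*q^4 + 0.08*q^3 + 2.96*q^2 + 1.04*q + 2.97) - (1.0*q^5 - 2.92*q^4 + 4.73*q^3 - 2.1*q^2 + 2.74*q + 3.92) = -2.92*q^5 + 0.75*q^4 - 4.65*q^3 + 5.06*q^2 - 1.7*q - 0.95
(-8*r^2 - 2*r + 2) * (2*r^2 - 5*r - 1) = -16*r^4 + 36*r^3 + 22*r^2 - 8*r - 2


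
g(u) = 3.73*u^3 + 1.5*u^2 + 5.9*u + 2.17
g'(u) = 11.19*u^2 + 3.0*u + 5.9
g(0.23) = 3.65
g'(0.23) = 7.18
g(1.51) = 27.34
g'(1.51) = 35.94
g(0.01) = 2.23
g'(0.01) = 5.93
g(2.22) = 63.47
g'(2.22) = 67.71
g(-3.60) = -173.66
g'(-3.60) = 140.12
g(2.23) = 64.15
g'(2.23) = 68.24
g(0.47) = 5.66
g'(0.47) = 9.78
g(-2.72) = -77.84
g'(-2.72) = 80.53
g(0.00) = 2.17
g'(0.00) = 5.90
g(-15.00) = -12337.58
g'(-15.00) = 2478.65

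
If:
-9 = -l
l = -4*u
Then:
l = 9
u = -9/4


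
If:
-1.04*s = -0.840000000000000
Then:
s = 0.81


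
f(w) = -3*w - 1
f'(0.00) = -3.00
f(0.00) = -1.00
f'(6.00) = -3.00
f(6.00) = -19.00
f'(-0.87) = -3.00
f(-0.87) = 1.61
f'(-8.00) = -3.00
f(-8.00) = 23.00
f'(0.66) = -3.00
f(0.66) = -2.98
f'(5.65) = -3.00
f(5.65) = -17.95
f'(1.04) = -3.00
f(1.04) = -4.12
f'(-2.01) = -3.00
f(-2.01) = 5.03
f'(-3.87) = -3.00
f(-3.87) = 10.61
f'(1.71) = -3.00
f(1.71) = -6.13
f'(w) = -3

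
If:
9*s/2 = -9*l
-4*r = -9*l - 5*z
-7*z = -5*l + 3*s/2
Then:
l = 7*z/8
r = 103*z/32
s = -7*z/4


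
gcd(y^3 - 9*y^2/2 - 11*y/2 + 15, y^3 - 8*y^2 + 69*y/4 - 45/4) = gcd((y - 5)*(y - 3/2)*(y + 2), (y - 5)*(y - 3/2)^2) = y^2 - 13*y/2 + 15/2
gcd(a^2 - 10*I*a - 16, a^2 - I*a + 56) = a - 8*I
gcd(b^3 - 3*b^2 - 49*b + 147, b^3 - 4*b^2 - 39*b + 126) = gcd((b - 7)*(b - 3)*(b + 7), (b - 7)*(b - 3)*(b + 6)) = b^2 - 10*b + 21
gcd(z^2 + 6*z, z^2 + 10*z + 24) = z + 6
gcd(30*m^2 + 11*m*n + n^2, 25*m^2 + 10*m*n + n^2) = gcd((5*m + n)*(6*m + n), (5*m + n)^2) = 5*m + n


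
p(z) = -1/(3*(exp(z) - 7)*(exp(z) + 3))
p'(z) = exp(z)/(3*(exp(z) - 7)*(exp(z) + 3)^2) + exp(z)/(3*(exp(z) - 7)^2*(exp(z) + 3)) = 2*(exp(z) - 2)*exp(z)/(3*(exp(z) - 7)^2*(exp(z) + 3)^2)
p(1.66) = 0.02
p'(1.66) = 0.06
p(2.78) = -0.00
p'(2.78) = 0.00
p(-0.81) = 0.01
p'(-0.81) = -0.00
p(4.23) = -0.00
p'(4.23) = 0.00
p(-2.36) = 0.02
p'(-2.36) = -0.00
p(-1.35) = 0.02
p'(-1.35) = -0.00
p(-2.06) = 0.02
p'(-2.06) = -0.00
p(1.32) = 0.02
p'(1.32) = 0.01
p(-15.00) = 0.02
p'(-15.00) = 0.00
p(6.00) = 0.00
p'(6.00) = 0.00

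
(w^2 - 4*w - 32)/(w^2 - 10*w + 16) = (w + 4)/(w - 2)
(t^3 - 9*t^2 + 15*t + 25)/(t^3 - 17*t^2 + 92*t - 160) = (t^2 - 4*t - 5)/(t^2 - 12*t + 32)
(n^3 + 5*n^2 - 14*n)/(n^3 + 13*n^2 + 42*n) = (n - 2)/(n + 6)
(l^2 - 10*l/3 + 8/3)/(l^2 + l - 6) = (l - 4/3)/(l + 3)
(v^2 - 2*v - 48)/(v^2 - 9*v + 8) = (v + 6)/(v - 1)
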